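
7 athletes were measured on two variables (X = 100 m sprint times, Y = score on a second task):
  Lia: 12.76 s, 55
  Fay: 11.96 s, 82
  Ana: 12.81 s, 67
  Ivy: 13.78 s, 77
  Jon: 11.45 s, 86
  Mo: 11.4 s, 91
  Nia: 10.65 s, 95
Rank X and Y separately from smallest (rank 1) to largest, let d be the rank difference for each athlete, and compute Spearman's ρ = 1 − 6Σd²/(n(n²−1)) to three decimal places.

-0.857

Ranks of variable 1: 5, 4, 6, 7, 3, 2, 1
Ranks of variable 2: 1, 4, 2, 3, 5, 6, 7
d = r₁ − r₂: 4, 0, 4, 4, -2, -4, -6
d²: 16, 0, 16, 16, 4, 16, 36; Σd² = 104
ρ = 1 − 6·104/(7·48) = 1 − 624/336 = -0.857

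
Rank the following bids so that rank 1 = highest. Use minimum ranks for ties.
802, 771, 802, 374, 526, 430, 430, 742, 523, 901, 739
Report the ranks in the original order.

Sorted (descending): 901, 802, 802, 771, 742, 739, 526, 523, 430, 430, 374
The 2 values of 802 occupy positions 2–3 → each gets rank 2.
The 2 values of 430 occupy positions 9–10 → each gets rank 9.

2, 4, 2, 11, 7, 9, 9, 5, 8, 1, 6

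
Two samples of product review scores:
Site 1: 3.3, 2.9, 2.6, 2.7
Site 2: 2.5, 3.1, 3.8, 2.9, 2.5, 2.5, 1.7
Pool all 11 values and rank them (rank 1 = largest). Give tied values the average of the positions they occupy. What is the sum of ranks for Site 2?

46.5

Sorted (descending): 3.8, 3.3, 3.1, 2.9, 2.9, 2.7, 2.6, 2.5, 2.5, 2.5, 1.7
The 2 values of 2.9 occupy positions 4–5 → average rank (4+5)/2 = 4.5.
The 3 values of 2.5 occupy positions 8–10 → average rank 9.
Site 2 values → pooled ranks: 2.5→9, 3.1→3, 3.8→1, 2.9→4.5, 2.5→9, 2.5→9, 1.7→11
Rank sum = 9 + 3 + 1 + 4.5 + 9 + 9 + 11 = 46.5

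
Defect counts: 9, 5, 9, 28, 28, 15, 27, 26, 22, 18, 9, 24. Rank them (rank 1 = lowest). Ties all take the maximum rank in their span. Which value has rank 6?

Sorted (ascending): 5, 9, 9, 9, 15, 18, 22, 24, 26, 27, 28, 28
The 3 values of 9 occupy positions 2–4 → each gets rank 4.
The 2 values of 28 occupy positions 11–12 → each gets rank 12.
Rank 6 → value 18.

18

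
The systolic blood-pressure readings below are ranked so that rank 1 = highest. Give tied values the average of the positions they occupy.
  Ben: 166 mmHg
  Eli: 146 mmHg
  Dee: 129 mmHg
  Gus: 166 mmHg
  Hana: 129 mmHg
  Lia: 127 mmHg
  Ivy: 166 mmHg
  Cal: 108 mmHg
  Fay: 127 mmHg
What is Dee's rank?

5.5

Sorted (descending): 166, 166, 166, 146, 129, 129, 127, 127, 108
The 3 values of 166 occupy positions 1–3 → average rank 2.
The 2 values of 129 occupy positions 5–6 → average rank (5+6)/2 = 5.5.
The 2 values of 127 occupy positions 7–8 → average rank (7+8)/2 = 7.5.
Dee has value 129 mmHg → rank 5.5.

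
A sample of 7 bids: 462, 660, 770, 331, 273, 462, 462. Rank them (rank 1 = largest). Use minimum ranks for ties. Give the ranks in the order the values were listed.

3, 2, 1, 6, 7, 3, 3

Sorted (descending): 770, 660, 462, 462, 462, 331, 273
The 3 values of 462 occupy positions 3–5 → each gets rank 3.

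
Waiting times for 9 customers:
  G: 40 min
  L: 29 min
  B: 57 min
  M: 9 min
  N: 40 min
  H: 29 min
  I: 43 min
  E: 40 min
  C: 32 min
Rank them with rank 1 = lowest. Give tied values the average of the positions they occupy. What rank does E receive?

Sorted (ascending): 9, 29, 29, 32, 40, 40, 40, 43, 57
The 2 values of 29 occupy positions 2–3 → average rank (2+3)/2 = 2.5.
The 3 values of 40 occupy positions 5–7 → average rank 6.
E has value 40 min → rank 6.

6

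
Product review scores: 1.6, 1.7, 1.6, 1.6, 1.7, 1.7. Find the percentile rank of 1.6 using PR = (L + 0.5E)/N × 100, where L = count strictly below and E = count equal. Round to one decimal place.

N = 6.
Strictly below 1.6: 0. Equal to 1.6: 3.
PR = (0 + 0.5·3)/6 × 100 = 25.0

25.0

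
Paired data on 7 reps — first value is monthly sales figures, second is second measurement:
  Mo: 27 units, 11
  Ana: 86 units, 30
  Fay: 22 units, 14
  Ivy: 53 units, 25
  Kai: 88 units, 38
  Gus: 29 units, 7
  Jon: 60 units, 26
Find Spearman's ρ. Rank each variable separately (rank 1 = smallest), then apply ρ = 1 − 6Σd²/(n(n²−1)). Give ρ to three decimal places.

Ranks of variable 1: 2, 6, 1, 4, 7, 3, 5
Ranks of variable 2: 2, 6, 3, 4, 7, 1, 5
d = r₁ − r₂: 0, 0, -2, 0, 0, 2, 0
d²: 0, 0, 4, 0, 0, 4, 0; Σd² = 8
ρ = 1 − 6·8/(7·48) = 1 − 48/336 = 0.857

0.857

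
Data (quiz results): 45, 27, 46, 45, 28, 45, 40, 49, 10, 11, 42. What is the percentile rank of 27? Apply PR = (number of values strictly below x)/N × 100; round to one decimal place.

18.2

N = 11.
Strictly below 27: 2. Equal to 27: 1.
PR = 2/11 × 100 = 18.2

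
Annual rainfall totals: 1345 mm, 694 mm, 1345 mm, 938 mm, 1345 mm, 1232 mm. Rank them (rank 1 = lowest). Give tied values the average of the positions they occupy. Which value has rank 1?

Sorted (ascending): 694, 938, 1232, 1345, 1345, 1345
The 3 values of 1345 occupy positions 4–6 → average rank 5.
Rank 1 → value 694.

694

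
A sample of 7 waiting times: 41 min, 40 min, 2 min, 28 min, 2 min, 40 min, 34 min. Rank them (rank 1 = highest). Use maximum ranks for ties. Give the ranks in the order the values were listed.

Sorted (descending): 41, 40, 40, 34, 28, 2, 2
The 2 values of 40 occupy positions 2–3 → each gets rank 3.
The 2 values of 2 occupy positions 6–7 → each gets rank 7.

1, 3, 7, 5, 7, 3, 4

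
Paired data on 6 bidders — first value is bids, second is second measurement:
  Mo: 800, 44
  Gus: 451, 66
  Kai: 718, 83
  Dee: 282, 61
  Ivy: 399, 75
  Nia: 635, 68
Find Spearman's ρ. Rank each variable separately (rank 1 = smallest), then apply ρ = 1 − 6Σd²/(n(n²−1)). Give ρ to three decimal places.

Ranks of variable 1: 6, 3, 5, 1, 2, 4
Ranks of variable 2: 1, 3, 6, 2, 5, 4
d = r₁ − r₂: 5, 0, -1, -1, -3, 0
d²: 25, 0, 1, 1, 9, 0; Σd² = 36
ρ = 1 − 6·36/(6·35) = 1 − 216/210 = -0.029

-0.029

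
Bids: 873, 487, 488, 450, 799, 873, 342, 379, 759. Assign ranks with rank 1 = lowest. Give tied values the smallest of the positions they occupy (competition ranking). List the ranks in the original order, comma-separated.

8, 4, 5, 3, 7, 8, 1, 2, 6

Sorted (ascending): 342, 379, 450, 487, 488, 759, 799, 873, 873
The 2 values of 873 occupy positions 8–9 → each gets rank 8.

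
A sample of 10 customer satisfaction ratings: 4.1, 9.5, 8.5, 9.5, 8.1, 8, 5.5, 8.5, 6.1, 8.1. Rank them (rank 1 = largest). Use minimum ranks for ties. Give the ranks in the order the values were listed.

10, 1, 3, 1, 5, 7, 9, 3, 8, 5

Sorted (descending): 9.5, 9.5, 8.5, 8.5, 8.1, 8.1, 8, 6.1, 5.5, 4.1
The 2 values of 9.5 occupy positions 1–2 → each gets rank 1.
The 2 values of 8.5 occupy positions 3–4 → each gets rank 3.
The 2 values of 8.1 occupy positions 5–6 → each gets rank 5.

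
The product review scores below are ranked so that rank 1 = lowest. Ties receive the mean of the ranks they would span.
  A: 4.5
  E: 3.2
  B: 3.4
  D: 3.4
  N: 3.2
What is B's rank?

Sorted (ascending): 3.2, 3.2, 3.4, 3.4, 4.5
The 2 values of 3.2 occupy positions 1–2 → average rank (1+2)/2 = 1.5.
The 2 values of 3.4 occupy positions 3–4 → average rank (3+4)/2 = 3.5.
B has value 3.4 → rank 3.5.

3.5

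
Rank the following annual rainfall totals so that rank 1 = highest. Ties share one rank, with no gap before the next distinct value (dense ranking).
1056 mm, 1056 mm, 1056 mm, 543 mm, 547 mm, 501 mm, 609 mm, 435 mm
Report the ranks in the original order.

1, 1, 1, 4, 3, 5, 2, 6

Sorted (descending): 1056, 1056, 1056, 609, 547, 543, 501, 435
The 3 values of 1056 share dense rank 1.
Remaining distinct values take the next consecutive integers.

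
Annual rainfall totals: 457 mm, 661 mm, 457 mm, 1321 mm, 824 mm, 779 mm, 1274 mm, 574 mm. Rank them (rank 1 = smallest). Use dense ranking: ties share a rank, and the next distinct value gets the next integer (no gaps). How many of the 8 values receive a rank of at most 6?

Sorted (ascending): 457, 457, 574, 661, 779, 824, 1274, 1321
The 2 values of 457 share dense rank 1.
Remaining distinct values take the next consecutive integers.
Ranks ≤ 6: {1, 1, 2, 3, 4, 5, 6} → 7 values.

7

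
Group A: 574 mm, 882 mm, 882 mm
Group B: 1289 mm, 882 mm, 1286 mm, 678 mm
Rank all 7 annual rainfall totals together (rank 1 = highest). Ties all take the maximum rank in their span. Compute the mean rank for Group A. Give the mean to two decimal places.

Sorted (descending): 1289, 1286, 882, 882, 882, 678, 574
The 3 values of 882 occupy positions 3–5 → each gets rank 5.
Group A values → pooled ranks: 574→7, 882→5, 882→5
Mean rank = (7 + 5 + 5) / 3 = 5.67

5.67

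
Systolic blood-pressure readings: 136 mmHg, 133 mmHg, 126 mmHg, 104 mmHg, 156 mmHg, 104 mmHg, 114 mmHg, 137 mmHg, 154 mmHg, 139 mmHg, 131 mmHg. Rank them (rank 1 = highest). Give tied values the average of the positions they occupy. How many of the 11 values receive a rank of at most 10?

Sorted (descending): 156, 154, 139, 137, 136, 133, 131, 126, 114, 104, 104
The 2 values of 104 occupy positions 10–11 → average rank (10+11)/2 = 10.5.
Ranks ≤ 10: {1, 2, 3, 4, 5, 6, 7, 8, 9} → 9 values.

9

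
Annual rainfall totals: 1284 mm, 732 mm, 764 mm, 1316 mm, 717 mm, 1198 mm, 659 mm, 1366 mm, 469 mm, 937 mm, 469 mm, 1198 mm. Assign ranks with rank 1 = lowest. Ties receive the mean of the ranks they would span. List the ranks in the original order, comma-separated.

Sorted (ascending): 469, 469, 659, 717, 732, 764, 937, 1198, 1198, 1284, 1316, 1366
The 2 values of 469 occupy positions 1–2 → average rank (1+2)/2 = 1.5.
The 2 values of 1198 occupy positions 8–9 → average rank (8+9)/2 = 8.5.

10, 5, 6, 11, 4, 8.5, 3, 12, 1.5, 7, 1.5, 8.5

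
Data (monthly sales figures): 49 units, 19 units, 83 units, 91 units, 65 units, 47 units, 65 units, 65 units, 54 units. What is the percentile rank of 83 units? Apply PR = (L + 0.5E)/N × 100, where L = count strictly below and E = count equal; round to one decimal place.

N = 9.
Strictly below 83: 7. Equal to 83: 1.
PR = (7 + 0.5·1)/9 × 100 = 83.3

83.3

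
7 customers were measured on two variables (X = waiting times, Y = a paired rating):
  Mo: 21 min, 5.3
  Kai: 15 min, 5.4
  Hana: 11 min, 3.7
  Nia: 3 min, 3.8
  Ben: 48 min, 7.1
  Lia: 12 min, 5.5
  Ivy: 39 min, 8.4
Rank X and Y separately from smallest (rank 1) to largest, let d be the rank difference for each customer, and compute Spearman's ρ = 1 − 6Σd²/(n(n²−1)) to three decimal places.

0.786

Ranks of variable 1: 5, 4, 2, 1, 7, 3, 6
Ranks of variable 2: 3, 4, 1, 2, 6, 5, 7
d = r₁ − r₂: 2, 0, 1, -1, 1, -2, -1
d²: 4, 0, 1, 1, 1, 4, 1; Σd² = 12
ρ = 1 − 6·12/(7·48) = 1 − 72/336 = 0.786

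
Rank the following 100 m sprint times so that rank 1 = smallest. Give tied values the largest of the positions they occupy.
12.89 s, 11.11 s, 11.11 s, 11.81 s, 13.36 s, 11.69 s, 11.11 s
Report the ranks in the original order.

Sorted (ascending): 11.11, 11.11, 11.11, 11.69, 11.81, 12.89, 13.36
The 3 values of 11.11 occupy positions 1–3 → each gets rank 3.

6, 3, 3, 5, 7, 4, 3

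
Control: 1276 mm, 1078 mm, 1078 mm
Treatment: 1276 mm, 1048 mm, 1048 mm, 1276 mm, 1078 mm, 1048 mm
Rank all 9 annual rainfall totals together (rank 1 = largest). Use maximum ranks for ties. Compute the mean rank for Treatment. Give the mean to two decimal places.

6.50

Sorted (descending): 1276, 1276, 1276, 1078, 1078, 1078, 1048, 1048, 1048
The 3 values of 1276 occupy positions 1–3 → each gets rank 3.
The 3 values of 1078 occupy positions 4–6 → each gets rank 6.
The 3 values of 1048 occupy positions 7–9 → each gets rank 9.
Treatment values → pooled ranks: 1276→3, 1048→9, 1048→9, 1276→3, 1078→6, 1048→9
Mean rank = (3 + 9 + 9 + 3 + 6 + 9) / 6 = 6.50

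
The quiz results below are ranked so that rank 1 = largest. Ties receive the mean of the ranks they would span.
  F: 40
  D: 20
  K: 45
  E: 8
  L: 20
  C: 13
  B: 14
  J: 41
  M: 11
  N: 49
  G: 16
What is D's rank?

Sorted (descending): 49, 45, 41, 40, 20, 20, 16, 14, 13, 11, 8
The 2 values of 20 occupy positions 5–6 → average rank (5+6)/2 = 5.5.
D has value 20 → rank 5.5.

5.5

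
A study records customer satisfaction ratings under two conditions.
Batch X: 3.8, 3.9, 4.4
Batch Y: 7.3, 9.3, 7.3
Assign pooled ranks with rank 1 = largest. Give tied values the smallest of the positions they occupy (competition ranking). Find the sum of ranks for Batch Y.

5

Sorted (descending): 9.3, 7.3, 7.3, 4.4, 3.9, 3.8
The 2 values of 7.3 occupy positions 2–3 → each gets rank 2.
Batch Y values → pooled ranks: 7.3→2, 9.3→1, 7.3→2
Rank sum = 2 + 1 + 2 = 5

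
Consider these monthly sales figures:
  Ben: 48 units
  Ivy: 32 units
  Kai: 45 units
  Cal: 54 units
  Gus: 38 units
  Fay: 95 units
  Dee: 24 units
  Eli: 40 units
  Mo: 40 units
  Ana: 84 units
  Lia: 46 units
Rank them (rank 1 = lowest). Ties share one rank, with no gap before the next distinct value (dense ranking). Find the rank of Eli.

4

Sorted (ascending): 24, 32, 38, 40, 40, 45, 46, 48, 54, 84, 95
The 2 values of 40 share dense rank 4.
Remaining distinct values take the next consecutive integers.
Eli has value 40 units → rank 4.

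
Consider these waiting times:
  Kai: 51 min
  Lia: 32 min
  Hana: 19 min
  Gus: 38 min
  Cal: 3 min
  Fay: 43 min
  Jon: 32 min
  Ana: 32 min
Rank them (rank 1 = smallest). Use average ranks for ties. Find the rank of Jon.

Sorted (ascending): 3, 19, 32, 32, 32, 38, 43, 51
The 3 values of 32 occupy positions 3–5 → average rank 4.
Jon has value 32 min → rank 4.

4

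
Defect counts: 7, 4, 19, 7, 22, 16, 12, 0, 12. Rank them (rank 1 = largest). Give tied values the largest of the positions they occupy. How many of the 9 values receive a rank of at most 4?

3

Sorted (descending): 22, 19, 16, 12, 12, 7, 7, 4, 0
The 2 values of 12 occupy positions 4–5 → each gets rank 5.
The 2 values of 7 occupy positions 6–7 → each gets rank 7.
Ranks ≤ 4: {1, 2, 3} → 3 values.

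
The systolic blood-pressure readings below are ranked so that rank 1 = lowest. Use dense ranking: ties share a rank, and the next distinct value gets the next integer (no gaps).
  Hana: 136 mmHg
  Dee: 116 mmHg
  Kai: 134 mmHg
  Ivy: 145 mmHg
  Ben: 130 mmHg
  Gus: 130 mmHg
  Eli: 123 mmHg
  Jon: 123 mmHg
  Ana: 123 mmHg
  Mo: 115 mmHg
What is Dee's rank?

Sorted (ascending): 115, 116, 123, 123, 123, 130, 130, 134, 136, 145
The 3 values of 123 share dense rank 3.
The 2 values of 130 share dense rank 4.
Remaining distinct values take the next consecutive integers.
Dee has value 116 mmHg → rank 2.

2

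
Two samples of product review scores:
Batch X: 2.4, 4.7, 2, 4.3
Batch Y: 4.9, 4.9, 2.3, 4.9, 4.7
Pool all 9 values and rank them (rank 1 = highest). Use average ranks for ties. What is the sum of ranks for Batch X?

Sorted (descending): 4.9, 4.9, 4.9, 4.7, 4.7, 4.3, 2.4, 2.3, 2
The 3 values of 4.9 occupy positions 1–3 → average rank 2.
The 2 values of 4.7 occupy positions 4–5 → average rank (4+5)/2 = 4.5.
Batch X values → pooled ranks: 2.4→7, 4.7→4.5, 2→9, 4.3→6
Rank sum = 7 + 4.5 + 9 + 6 = 26.5

26.5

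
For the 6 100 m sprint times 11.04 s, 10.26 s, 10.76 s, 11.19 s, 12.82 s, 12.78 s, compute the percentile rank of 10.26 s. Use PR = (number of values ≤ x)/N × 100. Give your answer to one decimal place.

N = 6.
Strictly below 10.26: 0. Equal to 10.26: 1.
PR = 1/6 × 100 = 16.7

16.7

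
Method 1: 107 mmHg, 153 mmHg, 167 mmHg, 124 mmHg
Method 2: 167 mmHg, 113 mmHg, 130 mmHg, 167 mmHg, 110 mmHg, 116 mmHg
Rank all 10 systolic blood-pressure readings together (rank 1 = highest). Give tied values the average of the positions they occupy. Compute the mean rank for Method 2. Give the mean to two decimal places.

5.50

Sorted (descending): 167, 167, 167, 153, 130, 124, 116, 113, 110, 107
The 3 values of 167 occupy positions 1–3 → average rank 2.
Method 2 values → pooled ranks: 167→2, 113→8, 130→5, 167→2, 110→9, 116→7
Mean rank = (2 + 8 + 5 + 2 + 9 + 7) / 6 = 5.50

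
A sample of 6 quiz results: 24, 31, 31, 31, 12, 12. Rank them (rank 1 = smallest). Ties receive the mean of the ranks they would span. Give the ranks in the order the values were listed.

3, 5, 5, 5, 1.5, 1.5

Sorted (ascending): 12, 12, 24, 31, 31, 31
The 2 values of 12 occupy positions 1–2 → average rank (1+2)/2 = 1.5.
The 3 values of 31 occupy positions 4–6 → average rank 5.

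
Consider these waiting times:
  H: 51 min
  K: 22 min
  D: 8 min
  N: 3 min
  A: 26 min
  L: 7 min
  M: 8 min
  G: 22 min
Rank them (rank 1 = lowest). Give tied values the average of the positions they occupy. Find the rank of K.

5.5

Sorted (ascending): 3, 7, 8, 8, 22, 22, 26, 51
The 2 values of 8 occupy positions 3–4 → average rank (3+4)/2 = 3.5.
The 2 values of 22 occupy positions 5–6 → average rank (5+6)/2 = 5.5.
K has value 22 min → rank 5.5.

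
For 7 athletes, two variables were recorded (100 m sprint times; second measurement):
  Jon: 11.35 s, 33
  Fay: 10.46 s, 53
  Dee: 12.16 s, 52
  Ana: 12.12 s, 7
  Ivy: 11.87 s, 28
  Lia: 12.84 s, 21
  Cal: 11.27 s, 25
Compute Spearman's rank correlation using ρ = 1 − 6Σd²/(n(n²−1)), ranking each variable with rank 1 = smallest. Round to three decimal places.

Ranks of variable 1: 3, 1, 6, 5, 4, 7, 2
Ranks of variable 2: 5, 7, 6, 1, 4, 2, 3
d = r₁ − r₂: -2, -6, 0, 4, 0, 5, -1
d²: 4, 36, 0, 16, 0, 25, 1; Σd² = 82
ρ = 1 − 6·82/(7·48) = 1 − 492/336 = -0.464

-0.464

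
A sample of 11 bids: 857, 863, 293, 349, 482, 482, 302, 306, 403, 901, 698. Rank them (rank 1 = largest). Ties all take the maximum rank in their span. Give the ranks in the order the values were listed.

3, 2, 11, 8, 6, 6, 10, 9, 7, 1, 4

Sorted (descending): 901, 863, 857, 698, 482, 482, 403, 349, 306, 302, 293
The 2 values of 482 occupy positions 5–6 → each gets rank 6.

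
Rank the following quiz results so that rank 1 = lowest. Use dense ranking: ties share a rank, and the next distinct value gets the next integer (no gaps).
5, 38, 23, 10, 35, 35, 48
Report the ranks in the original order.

Sorted (ascending): 5, 10, 23, 35, 35, 38, 48
The 2 values of 35 share dense rank 4.
Remaining distinct values take the next consecutive integers.

1, 5, 3, 2, 4, 4, 6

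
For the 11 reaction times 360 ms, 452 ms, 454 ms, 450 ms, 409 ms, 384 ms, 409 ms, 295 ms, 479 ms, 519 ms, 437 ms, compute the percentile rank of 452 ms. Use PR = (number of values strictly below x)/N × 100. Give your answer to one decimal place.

63.6

N = 11.
Strictly below 452: 7. Equal to 452: 1.
PR = 7/11 × 100 = 63.6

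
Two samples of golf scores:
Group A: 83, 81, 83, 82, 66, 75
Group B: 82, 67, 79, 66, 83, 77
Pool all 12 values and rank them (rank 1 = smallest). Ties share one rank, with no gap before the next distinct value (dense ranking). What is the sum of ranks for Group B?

Sorted (ascending): 66, 66, 67, 75, 77, 79, 81, 82, 82, 83, 83, 83
The 2 values of 66 share dense rank 1.
The 2 values of 82 share dense rank 7.
The 3 values of 83 share dense rank 8.
Remaining distinct values take the next consecutive integers.
Group B values → pooled ranks: 82→7, 67→2, 79→5, 66→1, 83→8, 77→4
Rank sum = 7 + 2 + 5 + 1 + 8 + 4 = 27

27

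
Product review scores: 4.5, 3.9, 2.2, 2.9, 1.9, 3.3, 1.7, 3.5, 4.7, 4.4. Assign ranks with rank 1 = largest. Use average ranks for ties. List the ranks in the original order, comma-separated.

Sorted (descending): 4.7, 4.5, 4.4, 3.9, 3.5, 3.3, 2.9, 2.2, 1.9, 1.7
No ties — each value takes its position as its rank.

2, 4, 8, 7, 9, 6, 10, 5, 1, 3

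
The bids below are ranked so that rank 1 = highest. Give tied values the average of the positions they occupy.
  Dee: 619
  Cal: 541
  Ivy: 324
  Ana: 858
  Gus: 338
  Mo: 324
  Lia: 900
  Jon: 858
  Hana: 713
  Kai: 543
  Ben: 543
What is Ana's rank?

Sorted (descending): 900, 858, 858, 713, 619, 543, 543, 541, 338, 324, 324
The 2 values of 858 occupy positions 2–3 → average rank (2+3)/2 = 2.5.
The 2 values of 543 occupy positions 6–7 → average rank (6+7)/2 = 6.5.
The 2 values of 324 occupy positions 10–11 → average rank (10+11)/2 = 10.5.
Ana has value 858 → rank 2.5.

2.5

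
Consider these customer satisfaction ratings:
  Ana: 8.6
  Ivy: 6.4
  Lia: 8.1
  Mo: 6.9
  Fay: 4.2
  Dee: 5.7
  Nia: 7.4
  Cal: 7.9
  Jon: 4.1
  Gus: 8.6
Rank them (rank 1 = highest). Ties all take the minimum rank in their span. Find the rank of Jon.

Sorted (descending): 8.6, 8.6, 8.1, 7.9, 7.4, 6.9, 6.4, 5.7, 4.2, 4.1
The 2 values of 8.6 occupy positions 1–2 → each gets rank 1.
Jon has value 4.1 → rank 10.

10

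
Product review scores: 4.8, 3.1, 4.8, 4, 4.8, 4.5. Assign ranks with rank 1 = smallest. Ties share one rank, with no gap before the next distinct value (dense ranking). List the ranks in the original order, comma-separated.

4, 1, 4, 2, 4, 3

Sorted (ascending): 3.1, 4, 4.5, 4.8, 4.8, 4.8
The 3 values of 4.8 share dense rank 4.
Remaining distinct values take the next consecutive integers.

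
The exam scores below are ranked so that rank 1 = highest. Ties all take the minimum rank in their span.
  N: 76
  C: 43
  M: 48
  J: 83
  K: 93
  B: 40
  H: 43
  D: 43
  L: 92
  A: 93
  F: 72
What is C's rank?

8

Sorted (descending): 93, 93, 92, 83, 76, 72, 48, 43, 43, 43, 40
The 2 values of 93 occupy positions 1–2 → each gets rank 1.
The 3 values of 43 occupy positions 8–10 → each gets rank 8.
C has value 43 → rank 8.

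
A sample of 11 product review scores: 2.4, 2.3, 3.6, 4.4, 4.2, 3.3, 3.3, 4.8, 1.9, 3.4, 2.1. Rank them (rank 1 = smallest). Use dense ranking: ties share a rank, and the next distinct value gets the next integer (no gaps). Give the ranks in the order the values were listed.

4, 3, 7, 9, 8, 5, 5, 10, 1, 6, 2

Sorted (ascending): 1.9, 2.1, 2.3, 2.4, 3.3, 3.3, 3.4, 3.6, 4.2, 4.4, 4.8
The 2 values of 3.3 share dense rank 5.
Remaining distinct values take the next consecutive integers.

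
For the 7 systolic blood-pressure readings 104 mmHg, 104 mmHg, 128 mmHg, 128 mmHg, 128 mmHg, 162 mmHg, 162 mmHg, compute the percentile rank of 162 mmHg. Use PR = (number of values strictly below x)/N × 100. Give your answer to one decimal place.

71.4

N = 7.
Strictly below 162: 5. Equal to 162: 2.
PR = 5/7 × 100 = 71.4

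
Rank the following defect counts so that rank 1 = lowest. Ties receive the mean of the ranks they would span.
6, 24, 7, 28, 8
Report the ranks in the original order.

1, 4, 2, 5, 3

Sorted (ascending): 6, 7, 8, 24, 28
No ties — each value takes its position as its rank.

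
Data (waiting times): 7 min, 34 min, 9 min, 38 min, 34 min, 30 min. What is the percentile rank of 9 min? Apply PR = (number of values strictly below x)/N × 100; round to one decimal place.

16.7

N = 6.
Strictly below 9: 1. Equal to 9: 1.
PR = 1/6 × 100 = 16.7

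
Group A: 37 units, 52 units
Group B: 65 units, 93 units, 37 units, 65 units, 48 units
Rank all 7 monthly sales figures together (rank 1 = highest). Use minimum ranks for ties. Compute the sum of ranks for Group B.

16

Sorted (descending): 93, 65, 65, 52, 48, 37, 37
The 2 values of 65 occupy positions 2–3 → each gets rank 2.
The 2 values of 37 occupy positions 6–7 → each gets rank 6.
Group B values → pooled ranks: 65→2, 93→1, 37→6, 65→2, 48→5
Rank sum = 2 + 1 + 6 + 2 + 5 = 16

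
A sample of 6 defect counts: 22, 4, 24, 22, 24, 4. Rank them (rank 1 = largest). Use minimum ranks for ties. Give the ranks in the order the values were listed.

Sorted (descending): 24, 24, 22, 22, 4, 4
The 2 values of 24 occupy positions 1–2 → each gets rank 1.
The 2 values of 22 occupy positions 3–4 → each gets rank 3.
The 2 values of 4 occupy positions 5–6 → each gets rank 5.

3, 5, 1, 3, 1, 5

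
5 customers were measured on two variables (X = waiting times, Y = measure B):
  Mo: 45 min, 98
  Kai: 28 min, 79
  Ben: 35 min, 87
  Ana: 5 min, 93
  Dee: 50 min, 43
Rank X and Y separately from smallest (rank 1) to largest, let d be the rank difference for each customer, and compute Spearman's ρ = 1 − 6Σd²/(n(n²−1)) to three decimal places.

-0.300

Ranks of variable 1: 4, 2, 3, 1, 5
Ranks of variable 2: 5, 2, 3, 4, 1
d = r₁ − r₂: -1, 0, 0, -3, 4
d²: 1, 0, 0, 9, 16; Σd² = 26
ρ = 1 − 6·26/(5·24) = 1 − 156/120 = -0.300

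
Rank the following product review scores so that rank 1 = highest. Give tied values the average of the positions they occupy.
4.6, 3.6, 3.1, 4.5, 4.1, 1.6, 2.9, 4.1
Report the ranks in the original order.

1, 5, 6, 2, 3.5, 8, 7, 3.5

Sorted (descending): 4.6, 4.5, 4.1, 4.1, 3.6, 3.1, 2.9, 1.6
The 2 values of 4.1 occupy positions 3–4 → average rank (3+4)/2 = 3.5.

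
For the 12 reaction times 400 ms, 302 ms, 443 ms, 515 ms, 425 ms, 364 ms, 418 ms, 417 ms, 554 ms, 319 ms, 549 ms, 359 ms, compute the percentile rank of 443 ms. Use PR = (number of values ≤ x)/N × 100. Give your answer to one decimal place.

75.0

N = 12.
Strictly below 443: 8. Equal to 443: 1.
PR = 9/12 × 100 = 75.0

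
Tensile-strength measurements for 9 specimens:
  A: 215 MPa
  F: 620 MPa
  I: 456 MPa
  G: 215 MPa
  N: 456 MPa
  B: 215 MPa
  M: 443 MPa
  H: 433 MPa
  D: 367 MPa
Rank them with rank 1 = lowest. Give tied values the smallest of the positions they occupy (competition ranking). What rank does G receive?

Sorted (ascending): 215, 215, 215, 367, 433, 443, 456, 456, 620
The 3 values of 215 occupy positions 1–3 → each gets rank 1.
The 2 values of 456 occupy positions 7–8 → each gets rank 7.
G has value 215 MPa → rank 1.

1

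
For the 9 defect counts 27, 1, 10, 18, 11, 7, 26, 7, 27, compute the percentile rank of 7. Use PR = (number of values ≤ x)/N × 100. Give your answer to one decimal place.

N = 9.
Strictly below 7: 1. Equal to 7: 2.
PR = 3/9 × 100 = 33.3

33.3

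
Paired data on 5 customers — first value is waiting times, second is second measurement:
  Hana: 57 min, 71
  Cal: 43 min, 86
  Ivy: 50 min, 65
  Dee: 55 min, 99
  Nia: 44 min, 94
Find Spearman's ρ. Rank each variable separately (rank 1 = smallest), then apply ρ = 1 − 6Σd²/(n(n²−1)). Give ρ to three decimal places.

Ranks of variable 1: 5, 1, 3, 4, 2
Ranks of variable 2: 2, 3, 1, 5, 4
d = r₁ − r₂: 3, -2, 2, -1, -2
d²: 9, 4, 4, 1, 4; Σd² = 22
ρ = 1 − 6·22/(5·24) = 1 − 132/120 = -0.100

-0.100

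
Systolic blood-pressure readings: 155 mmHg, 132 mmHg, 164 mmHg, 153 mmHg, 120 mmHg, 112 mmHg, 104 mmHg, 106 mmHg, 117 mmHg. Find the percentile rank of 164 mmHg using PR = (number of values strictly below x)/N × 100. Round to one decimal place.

N = 9.
Strictly below 164: 8. Equal to 164: 1.
PR = 8/9 × 100 = 88.9

88.9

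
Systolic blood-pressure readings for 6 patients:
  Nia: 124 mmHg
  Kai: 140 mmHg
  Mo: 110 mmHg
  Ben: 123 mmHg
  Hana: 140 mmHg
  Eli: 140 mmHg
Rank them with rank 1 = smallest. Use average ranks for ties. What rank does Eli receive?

5

Sorted (ascending): 110, 123, 124, 140, 140, 140
The 3 values of 140 occupy positions 4–6 → average rank 5.
Eli has value 140 mmHg → rank 5.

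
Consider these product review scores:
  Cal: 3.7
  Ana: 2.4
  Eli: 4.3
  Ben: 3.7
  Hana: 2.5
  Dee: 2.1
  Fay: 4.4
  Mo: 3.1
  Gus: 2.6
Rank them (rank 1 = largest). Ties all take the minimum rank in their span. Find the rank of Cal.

Sorted (descending): 4.4, 4.3, 3.7, 3.7, 3.1, 2.6, 2.5, 2.4, 2.1
The 2 values of 3.7 occupy positions 3–4 → each gets rank 3.
Cal has value 3.7 → rank 3.

3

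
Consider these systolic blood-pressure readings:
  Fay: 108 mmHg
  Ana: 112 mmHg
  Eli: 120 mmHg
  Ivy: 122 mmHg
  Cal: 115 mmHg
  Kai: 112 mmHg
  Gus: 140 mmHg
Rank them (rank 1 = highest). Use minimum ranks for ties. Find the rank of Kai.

5

Sorted (descending): 140, 122, 120, 115, 112, 112, 108
The 2 values of 112 occupy positions 5–6 → each gets rank 5.
Kai has value 112 mmHg → rank 5.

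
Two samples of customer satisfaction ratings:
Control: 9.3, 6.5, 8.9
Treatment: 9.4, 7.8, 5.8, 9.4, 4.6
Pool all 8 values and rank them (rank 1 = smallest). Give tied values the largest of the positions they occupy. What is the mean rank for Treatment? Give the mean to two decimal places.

4.60

Sorted (ascending): 4.6, 5.8, 6.5, 7.8, 8.9, 9.3, 9.4, 9.4
The 2 values of 9.4 occupy positions 7–8 → each gets rank 8.
Treatment values → pooled ranks: 9.4→8, 7.8→4, 5.8→2, 9.4→8, 4.6→1
Mean rank = (8 + 4 + 2 + 8 + 1) / 5 = 4.60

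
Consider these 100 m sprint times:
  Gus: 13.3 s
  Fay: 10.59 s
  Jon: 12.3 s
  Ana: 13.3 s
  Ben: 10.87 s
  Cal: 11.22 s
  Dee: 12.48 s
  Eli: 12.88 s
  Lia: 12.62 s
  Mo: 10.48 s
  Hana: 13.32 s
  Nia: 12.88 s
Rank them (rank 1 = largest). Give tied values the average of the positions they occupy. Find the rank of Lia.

6

Sorted (descending): 13.32, 13.3, 13.3, 12.88, 12.88, 12.62, 12.48, 12.3, 11.22, 10.87, 10.59, 10.48
The 2 values of 13.3 occupy positions 2–3 → average rank (2+3)/2 = 2.5.
The 2 values of 12.88 occupy positions 4–5 → average rank (4+5)/2 = 4.5.
Lia has value 12.62 s → rank 6.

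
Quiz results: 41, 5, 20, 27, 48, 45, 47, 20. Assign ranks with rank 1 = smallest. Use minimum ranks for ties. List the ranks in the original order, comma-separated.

5, 1, 2, 4, 8, 6, 7, 2

Sorted (ascending): 5, 20, 20, 27, 41, 45, 47, 48
The 2 values of 20 occupy positions 2–3 → each gets rank 2.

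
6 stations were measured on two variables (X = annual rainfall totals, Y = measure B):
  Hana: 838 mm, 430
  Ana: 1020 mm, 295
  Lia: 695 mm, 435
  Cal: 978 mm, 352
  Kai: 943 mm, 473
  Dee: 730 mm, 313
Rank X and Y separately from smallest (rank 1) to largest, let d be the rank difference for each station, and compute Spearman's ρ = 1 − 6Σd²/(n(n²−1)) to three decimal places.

Ranks of variable 1: 3, 6, 1, 5, 4, 2
Ranks of variable 2: 4, 1, 5, 3, 6, 2
d = r₁ − r₂: -1, 5, -4, 2, -2, 0
d²: 1, 25, 16, 4, 4, 0; Σd² = 50
ρ = 1 − 6·50/(6·35) = 1 − 300/210 = -0.429

-0.429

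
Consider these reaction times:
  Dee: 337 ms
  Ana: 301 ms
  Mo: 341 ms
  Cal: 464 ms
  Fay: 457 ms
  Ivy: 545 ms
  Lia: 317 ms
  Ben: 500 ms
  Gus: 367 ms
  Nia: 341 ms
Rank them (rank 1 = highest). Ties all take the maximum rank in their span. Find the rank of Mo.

7

Sorted (descending): 545, 500, 464, 457, 367, 341, 341, 337, 317, 301
The 2 values of 341 occupy positions 6–7 → each gets rank 7.
Mo has value 341 ms → rank 7.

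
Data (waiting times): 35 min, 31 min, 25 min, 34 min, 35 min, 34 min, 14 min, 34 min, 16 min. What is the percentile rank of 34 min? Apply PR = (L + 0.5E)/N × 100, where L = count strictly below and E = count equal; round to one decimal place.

N = 9.
Strictly below 34: 4. Equal to 34: 3.
PR = (4 + 0.5·3)/9 × 100 = 61.1

61.1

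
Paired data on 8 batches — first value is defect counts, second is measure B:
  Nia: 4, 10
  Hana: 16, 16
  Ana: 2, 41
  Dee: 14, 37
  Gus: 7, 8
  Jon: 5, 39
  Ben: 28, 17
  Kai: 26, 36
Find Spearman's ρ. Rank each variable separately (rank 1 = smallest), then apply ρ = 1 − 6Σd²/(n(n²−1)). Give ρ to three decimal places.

-0.238

Ranks of variable 1: 2, 6, 1, 5, 4, 3, 8, 7
Ranks of variable 2: 2, 3, 8, 6, 1, 7, 4, 5
d = r₁ − r₂: 0, 3, -7, -1, 3, -4, 4, 2
d²: 0, 9, 49, 1, 9, 16, 16, 4; Σd² = 104
ρ = 1 − 6·104/(8·63) = 1 − 624/504 = -0.238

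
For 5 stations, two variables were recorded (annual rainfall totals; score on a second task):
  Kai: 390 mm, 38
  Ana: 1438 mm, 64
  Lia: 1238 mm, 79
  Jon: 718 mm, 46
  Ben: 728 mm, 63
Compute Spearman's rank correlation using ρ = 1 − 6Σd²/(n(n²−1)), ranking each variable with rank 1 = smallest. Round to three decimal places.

0.900

Ranks of variable 1: 1, 5, 4, 2, 3
Ranks of variable 2: 1, 4, 5, 2, 3
d = r₁ − r₂: 0, 1, -1, 0, 0
d²: 0, 1, 1, 0, 0; Σd² = 2
ρ = 1 − 6·2/(5·24) = 1 − 12/120 = 0.900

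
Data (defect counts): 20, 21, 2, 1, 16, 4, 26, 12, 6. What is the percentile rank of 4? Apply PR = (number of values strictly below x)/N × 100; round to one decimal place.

N = 9.
Strictly below 4: 2. Equal to 4: 1.
PR = 2/9 × 100 = 22.2

22.2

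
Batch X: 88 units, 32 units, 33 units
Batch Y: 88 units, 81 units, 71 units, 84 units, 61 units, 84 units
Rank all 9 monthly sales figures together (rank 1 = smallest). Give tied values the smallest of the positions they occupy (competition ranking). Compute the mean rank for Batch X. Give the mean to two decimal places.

Sorted (ascending): 32, 33, 61, 71, 81, 84, 84, 88, 88
The 2 values of 84 occupy positions 6–7 → each gets rank 6.
The 2 values of 88 occupy positions 8–9 → each gets rank 8.
Batch X values → pooled ranks: 88→8, 32→1, 33→2
Mean rank = (8 + 1 + 2) / 3 = 3.67

3.67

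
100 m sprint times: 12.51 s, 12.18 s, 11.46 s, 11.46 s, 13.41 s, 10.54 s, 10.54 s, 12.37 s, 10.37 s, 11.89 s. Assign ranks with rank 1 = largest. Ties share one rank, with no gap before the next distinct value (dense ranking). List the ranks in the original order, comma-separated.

2, 4, 6, 6, 1, 7, 7, 3, 8, 5

Sorted (descending): 13.41, 12.51, 12.37, 12.18, 11.89, 11.46, 11.46, 10.54, 10.54, 10.37
The 2 values of 11.46 share dense rank 6.
The 2 values of 10.54 share dense rank 7.
Remaining distinct values take the next consecutive integers.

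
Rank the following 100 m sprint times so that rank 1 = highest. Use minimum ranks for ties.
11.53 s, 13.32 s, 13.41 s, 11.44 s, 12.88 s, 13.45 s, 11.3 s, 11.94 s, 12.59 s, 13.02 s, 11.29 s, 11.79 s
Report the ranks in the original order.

9, 3, 2, 10, 5, 1, 11, 7, 6, 4, 12, 8

Sorted (descending): 13.45, 13.41, 13.32, 13.02, 12.88, 12.59, 11.94, 11.79, 11.53, 11.44, 11.3, 11.29
No ties — each value takes its position as its rank.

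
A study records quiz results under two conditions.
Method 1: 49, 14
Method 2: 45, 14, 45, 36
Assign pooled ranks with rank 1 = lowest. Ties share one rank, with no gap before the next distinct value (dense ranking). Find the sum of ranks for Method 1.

5

Sorted (ascending): 14, 14, 36, 45, 45, 49
The 2 values of 14 share dense rank 1.
The 2 values of 45 share dense rank 3.
Remaining distinct values take the next consecutive integers.
Method 1 values → pooled ranks: 49→4, 14→1
Rank sum = 4 + 1 = 5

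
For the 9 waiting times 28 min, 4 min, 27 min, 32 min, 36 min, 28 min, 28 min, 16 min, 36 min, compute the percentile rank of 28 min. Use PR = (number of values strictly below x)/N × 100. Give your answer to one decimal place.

N = 9.
Strictly below 28: 3. Equal to 28: 3.
PR = 3/9 × 100 = 33.3

33.3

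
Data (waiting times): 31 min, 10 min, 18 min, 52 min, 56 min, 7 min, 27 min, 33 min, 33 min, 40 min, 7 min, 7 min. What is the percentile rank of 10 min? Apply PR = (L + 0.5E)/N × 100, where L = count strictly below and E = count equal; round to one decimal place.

29.2

N = 12.
Strictly below 10: 3. Equal to 10: 1.
PR = (3 + 0.5·1)/12 × 100 = 29.2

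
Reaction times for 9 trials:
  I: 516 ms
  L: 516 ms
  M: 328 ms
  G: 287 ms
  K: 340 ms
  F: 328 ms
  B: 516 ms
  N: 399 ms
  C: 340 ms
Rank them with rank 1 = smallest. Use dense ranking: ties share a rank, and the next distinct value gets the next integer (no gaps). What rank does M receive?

Sorted (ascending): 287, 328, 328, 340, 340, 399, 516, 516, 516
The 2 values of 328 share dense rank 2.
The 2 values of 340 share dense rank 3.
The 3 values of 516 share dense rank 5.
Remaining distinct values take the next consecutive integers.
M has value 328 ms → rank 2.

2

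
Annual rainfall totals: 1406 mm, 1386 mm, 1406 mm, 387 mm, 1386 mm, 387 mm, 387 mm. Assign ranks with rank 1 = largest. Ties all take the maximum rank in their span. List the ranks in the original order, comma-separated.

2, 4, 2, 7, 4, 7, 7

Sorted (descending): 1406, 1406, 1386, 1386, 387, 387, 387
The 2 values of 1406 occupy positions 1–2 → each gets rank 2.
The 2 values of 1386 occupy positions 3–4 → each gets rank 4.
The 3 values of 387 occupy positions 5–7 → each gets rank 7.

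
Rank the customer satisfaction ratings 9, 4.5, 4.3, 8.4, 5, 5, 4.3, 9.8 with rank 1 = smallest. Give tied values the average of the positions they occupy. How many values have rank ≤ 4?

3

Sorted (ascending): 4.3, 4.3, 4.5, 5, 5, 8.4, 9, 9.8
The 2 values of 4.3 occupy positions 1–2 → average rank (1+2)/2 = 1.5.
The 2 values of 5 occupy positions 4–5 → average rank (4+5)/2 = 4.5.
Ranks ≤ 4: {1.5, 1.5, 3} → 3 values.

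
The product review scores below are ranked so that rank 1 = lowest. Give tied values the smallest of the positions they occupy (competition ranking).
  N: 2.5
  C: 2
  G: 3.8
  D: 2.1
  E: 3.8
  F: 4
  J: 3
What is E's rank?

Sorted (ascending): 2, 2.1, 2.5, 3, 3.8, 3.8, 4
The 2 values of 3.8 occupy positions 5–6 → each gets rank 5.
E has value 3.8 → rank 5.

5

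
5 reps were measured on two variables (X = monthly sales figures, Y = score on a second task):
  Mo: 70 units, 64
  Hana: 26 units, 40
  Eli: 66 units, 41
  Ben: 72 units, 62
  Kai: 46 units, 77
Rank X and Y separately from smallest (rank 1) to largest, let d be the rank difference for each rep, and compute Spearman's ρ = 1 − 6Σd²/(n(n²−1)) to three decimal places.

0.300

Ranks of variable 1: 4, 1, 3, 5, 2
Ranks of variable 2: 4, 1, 2, 3, 5
d = r₁ − r₂: 0, 0, 1, 2, -3
d²: 0, 0, 1, 4, 9; Σd² = 14
ρ = 1 − 6·14/(5·24) = 1 − 84/120 = 0.300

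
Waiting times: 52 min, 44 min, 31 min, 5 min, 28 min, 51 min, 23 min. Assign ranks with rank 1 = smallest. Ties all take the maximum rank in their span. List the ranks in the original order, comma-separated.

7, 5, 4, 1, 3, 6, 2

Sorted (ascending): 5, 23, 28, 31, 44, 51, 52
No ties — each value takes its position as its rank.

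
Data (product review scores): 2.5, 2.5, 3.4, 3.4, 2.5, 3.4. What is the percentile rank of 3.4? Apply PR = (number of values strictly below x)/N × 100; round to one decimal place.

N = 6.
Strictly below 3.4: 3. Equal to 3.4: 3.
PR = 3/6 × 100 = 50.0

50.0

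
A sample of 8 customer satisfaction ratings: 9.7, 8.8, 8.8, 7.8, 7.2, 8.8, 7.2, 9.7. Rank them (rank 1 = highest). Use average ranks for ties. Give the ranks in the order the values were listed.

1.5, 4, 4, 6, 7.5, 4, 7.5, 1.5

Sorted (descending): 9.7, 9.7, 8.8, 8.8, 8.8, 7.8, 7.2, 7.2
The 2 values of 9.7 occupy positions 1–2 → average rank (1+2)/2 = 1.5.
The 3 values of 8.8 occupy positions 3–5 → average rank 4.
The 2 values of 7.2 occupy positions 7–8 → average rank (7+8)/2 = 7.5.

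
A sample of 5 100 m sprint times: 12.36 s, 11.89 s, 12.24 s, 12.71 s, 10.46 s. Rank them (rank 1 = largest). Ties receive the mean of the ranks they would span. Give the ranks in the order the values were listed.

2, 4, 3, 1, 5

Sorted (descending): 12.71, 12.36, 12.24, 11.89, 10.46
No ties — each value takes its position as its rank.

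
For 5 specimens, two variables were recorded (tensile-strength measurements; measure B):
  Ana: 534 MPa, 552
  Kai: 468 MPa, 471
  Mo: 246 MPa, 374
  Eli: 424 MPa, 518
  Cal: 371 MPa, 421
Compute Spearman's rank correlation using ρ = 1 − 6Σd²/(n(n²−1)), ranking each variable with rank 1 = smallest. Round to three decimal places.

Ranks of variable 1: 5, 4, 1, 3, 2
Ranks of variable 2: 5, 3, 1, 4, 2
d = r₁ − r₂: 0, 1, 0, -1, 0
d²: 0, 1, 0, 1, 0; Σd² = 2
ρ = 1 − 6·2/(5·24) = 1 − 12/120 = 0.900

0.900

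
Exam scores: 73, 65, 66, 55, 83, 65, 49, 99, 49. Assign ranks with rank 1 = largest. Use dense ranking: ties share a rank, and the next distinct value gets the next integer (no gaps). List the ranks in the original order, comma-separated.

Sorted (descending): 99, 83, 73, 66, 65, 65, 55, 49, 49
The 2 values of 65 share dense rank 5.
The 2 values of 49 share dense rank 7.
Remaining distinct values take the next consecutive integers.

3, 5, 4, 6, 2, 5, 7, 1, 7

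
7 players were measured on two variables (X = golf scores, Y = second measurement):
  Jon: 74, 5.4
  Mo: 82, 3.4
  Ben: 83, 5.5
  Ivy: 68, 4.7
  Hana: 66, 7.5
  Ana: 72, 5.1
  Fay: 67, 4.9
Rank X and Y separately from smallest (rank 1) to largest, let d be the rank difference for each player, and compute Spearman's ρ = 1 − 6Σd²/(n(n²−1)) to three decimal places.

Ranks of variable 1: 5, 6, 7, 3, 1, 4, 2
Ranks of variable 2: 5, 1, 6, 2, 7, 4, 3
d = r₁ − r₂: 0, 5, 1, 1, -6, 0, -1
d²: 0, 25, 1, 1, 36, 0, 1; Σd² = 64
ρ = 1 − 6·64/(7·48) = 1 − 384/336 = -0.143

-0.143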